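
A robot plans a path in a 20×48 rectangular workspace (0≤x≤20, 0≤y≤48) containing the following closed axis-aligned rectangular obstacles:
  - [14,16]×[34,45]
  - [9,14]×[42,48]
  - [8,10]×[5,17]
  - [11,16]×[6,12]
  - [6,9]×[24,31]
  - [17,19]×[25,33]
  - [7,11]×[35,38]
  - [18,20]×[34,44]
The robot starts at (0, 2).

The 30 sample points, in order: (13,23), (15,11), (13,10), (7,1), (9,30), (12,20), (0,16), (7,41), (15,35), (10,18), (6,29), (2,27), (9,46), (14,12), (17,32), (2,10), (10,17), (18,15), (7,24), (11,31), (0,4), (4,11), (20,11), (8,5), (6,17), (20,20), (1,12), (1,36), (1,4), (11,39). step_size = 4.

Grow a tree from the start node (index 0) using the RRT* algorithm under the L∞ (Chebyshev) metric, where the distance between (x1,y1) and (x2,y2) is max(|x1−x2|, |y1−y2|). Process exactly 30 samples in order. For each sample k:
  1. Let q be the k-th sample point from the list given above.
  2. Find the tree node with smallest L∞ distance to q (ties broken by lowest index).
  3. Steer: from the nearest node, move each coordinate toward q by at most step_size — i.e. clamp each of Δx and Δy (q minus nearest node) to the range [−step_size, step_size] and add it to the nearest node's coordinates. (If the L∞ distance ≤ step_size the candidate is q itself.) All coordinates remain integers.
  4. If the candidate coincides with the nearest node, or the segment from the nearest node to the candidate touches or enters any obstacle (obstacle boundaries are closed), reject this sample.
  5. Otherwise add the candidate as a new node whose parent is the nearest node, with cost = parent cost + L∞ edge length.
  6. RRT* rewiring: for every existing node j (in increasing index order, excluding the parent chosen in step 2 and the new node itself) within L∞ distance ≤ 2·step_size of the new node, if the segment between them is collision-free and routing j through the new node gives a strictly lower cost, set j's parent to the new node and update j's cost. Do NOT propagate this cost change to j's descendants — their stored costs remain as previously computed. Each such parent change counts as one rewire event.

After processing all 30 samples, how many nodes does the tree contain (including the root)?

Node count: 20

1. q=(13,23) nearest=0 d=21 new=(4,6) → add node 1 parent=0 cost=4
2. q=(15,11) nearest=1 d=11 new=(8,10) → blocked by [8,10]×[5,17], reject
3. q=(13,10) nearest=1 d=9 new=(8,10) → blocked by [8,10]×[5,17], reject
4. q=(7,1) nearest=1 d=5 new=(7,2) → add node 2 parent=1 cost=8
5. q=(9,30) nearest=1 d=24 new=(8,10) → blocked by [8,10]×[5,17], reject
6. q=(12,20) nearest=1 d=14 new=(8,10) → blocked by [8,10]×[5,17], reject
7. q=(0,16) nearest=1 d=10 new=(0,10) → add node 3 parent=1 cost=8
8. q=(7,41) nearest=3 d=31 new=(4,14) → add node 4 parent=3 cost=12
9. q=(15,35) nearest=4 d=21 new=(8,18) → add node 5 parent=4 cost=16
10. q=(10,18) nearest=5 d=2 new=(10,18) → add node 6 parent=5 cost=18
11. q=(6,29) nearest=5 d=11 new=(6,22) → add node 7 parent=5 cost=20
12. q=(2,27) nearest=7 d=5 new=(2,26) → add node 8 parent=7 cost=24
13. q=(9,46) nearest=8 d=20 new=(6,30) → blocked by [6,9]×[24,31], reject
14. q=(14,12) nearest=5 d=6 new=(12,14) → blocked by [8,10]×[5,17], reject
15. q=(17,32) nearest=7 d=11 new=(10,26) → blocked by [6,9]×[24,31], reject
16. q=(2,10) nearest=3 d=2 new=(2,10) → add node 9 parent=3 cost=10
17. q=(10,17) nearest=6 d=1 new=(10,17) → blocked by [8,10]×[5,17], reject
18. q=(18,15) nearest=6 d=8 new=(14,15) → add node 10 parent=6 cost=22
19. q=(7,24) nearest=7 d=2 new=(7,24) → blocked by [6,9]×[24,31], reject
20. q=(11,31) nearest=7 d=9 new=(10,26) → blocked by [6,9]×[24,31], reject
21. q=(0,4) nearest=0 d=2 new=(0,4) → add node 11 parent=0 cost=2; rewire 9→11 (8<10)
22. q=(4,11) nearest=9 d=2 new=(4,11) → add node 12 parent=9 cost=10
23. q=(20,11) nearest=10 d=6 new=(18,11) → add node 13 parent=10 cost=26
24. q=(8,5) nearest=2 d=3 new=(8,5) → blocked by [8,10]×[5,17], reject
25. q=(6,17) nearest=5 d=2 new=(6,17) → add node 14 parent=5 cost=18
26. q=(20,20) nearest=10 d=6 new=(18,19) → add node 15 parent=10 cost=26
27. q=(1,12) nearest=3 d=2 new=(1,12) → add node 16 parent=3 cost=10; rewire 14→16 (15<18)
28. q=(1,36) nearest=8 d=10 new=(1,30) → add node 17 parent=8 cost=28
29. q=(1,4) nearest=11 d=1 new=(1,4) → add node 18 parent=11 cost=3
30. q=(11,39) nearest=17 d=10 new=(5,34) → add node 19 parent=17 cost=32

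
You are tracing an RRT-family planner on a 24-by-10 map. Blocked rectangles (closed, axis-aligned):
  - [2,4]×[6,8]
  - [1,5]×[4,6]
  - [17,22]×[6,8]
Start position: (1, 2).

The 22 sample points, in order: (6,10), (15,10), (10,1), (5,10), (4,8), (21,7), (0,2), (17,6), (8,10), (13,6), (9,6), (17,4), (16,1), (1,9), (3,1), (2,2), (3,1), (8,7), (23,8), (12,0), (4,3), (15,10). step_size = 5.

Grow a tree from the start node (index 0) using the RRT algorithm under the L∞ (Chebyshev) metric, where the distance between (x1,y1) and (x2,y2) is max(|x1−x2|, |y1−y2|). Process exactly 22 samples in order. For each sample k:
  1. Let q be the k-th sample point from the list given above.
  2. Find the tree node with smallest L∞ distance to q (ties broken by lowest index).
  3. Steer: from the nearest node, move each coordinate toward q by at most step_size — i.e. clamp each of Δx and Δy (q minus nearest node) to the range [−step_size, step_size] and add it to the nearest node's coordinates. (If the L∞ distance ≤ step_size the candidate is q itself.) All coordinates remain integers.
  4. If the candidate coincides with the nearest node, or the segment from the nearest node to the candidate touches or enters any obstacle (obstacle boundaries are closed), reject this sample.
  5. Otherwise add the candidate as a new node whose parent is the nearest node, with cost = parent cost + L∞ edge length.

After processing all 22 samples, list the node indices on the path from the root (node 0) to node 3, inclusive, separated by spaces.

Path: 0 3

1. q=(6,10) nearest=0 d=8 new=(6,7) → blocked by [1,5]×[4,6], reject
2. q=(15,10) nearest=0 d=14 new=(6,7) → blocked by [1,5]×[4,6], reject
3. q=(10,1) nearest=0 d=9 new=(6,1) → add node 1 parent=0 cost=5
4. q=(5,10) nearest=0 d=8 new=(5,7) → blocked by [1,5]×[4,6], reject
5. q=(4,8) nearest=0 d=6 new=(4,7) → blocked by [2,4]×[6,8], reject
6. q=(21,7) nearest=1 d=15 new=(11,6) → add node 2 parent=1 cost=10
7. q=(0,2) nearest=0 d=1 new=(0,2) → add node 3 parent=0 cost=1
8. q=(17,6) nearest=2 d=6 new=(16,6) → add node 4 parent=2 cost=15
9. q=(8,10) nearest=2 d=4 new=(8,10) → add node 5 parent=2 cost=14
10. q=(13,6) nearest=2 d=2 new=(13,6) → add node 6 parent=2 cost=12
11. q=(9,6) nearest=2 d=2 new=(9,6) → add node 7 parent=2 cost=12
12. q=(17,4) nearest=4 d=2 new=(17,4) → add node 8 parent=4 cost=17
13. q=(16,1) nearest=8 d=3 new=(16,1) → add node 9 parent=8 cost=20
14. q=(1,9) nearest=0 d=7 new=(1,7) → blocked by [1,5]×[4,6], reject
15. q=(3,1) nearest=0 d=2 new=(3,1) → add node 10 parent=0 cost=2
16. q=(2,2) nearest=0 d=1 new=(2,2) → add node 11 parent=0 cost=1
17. q=(3,1) nearest=10 d=0 → coincident, reject
18. q=(8,7) nearest=7 d=1 new=(8,7) → add node 12 parent=7 cost=13
19. q=(23,8) nearest=8 d=6 new=(22,8) → blocked by [17,22]×[6,8], reject
20. q=(12,0) nearest=9 d=4 new=(12,0) → add node 13 parent=9 cost=24
21. q=(4,3) nearest=1 d=2 new=(4,3) → add node 14 parent=1 cost=7
22. q=(15,10) nearest=2 d=4 new=(15,10) → add node 15 parent=2 cost=14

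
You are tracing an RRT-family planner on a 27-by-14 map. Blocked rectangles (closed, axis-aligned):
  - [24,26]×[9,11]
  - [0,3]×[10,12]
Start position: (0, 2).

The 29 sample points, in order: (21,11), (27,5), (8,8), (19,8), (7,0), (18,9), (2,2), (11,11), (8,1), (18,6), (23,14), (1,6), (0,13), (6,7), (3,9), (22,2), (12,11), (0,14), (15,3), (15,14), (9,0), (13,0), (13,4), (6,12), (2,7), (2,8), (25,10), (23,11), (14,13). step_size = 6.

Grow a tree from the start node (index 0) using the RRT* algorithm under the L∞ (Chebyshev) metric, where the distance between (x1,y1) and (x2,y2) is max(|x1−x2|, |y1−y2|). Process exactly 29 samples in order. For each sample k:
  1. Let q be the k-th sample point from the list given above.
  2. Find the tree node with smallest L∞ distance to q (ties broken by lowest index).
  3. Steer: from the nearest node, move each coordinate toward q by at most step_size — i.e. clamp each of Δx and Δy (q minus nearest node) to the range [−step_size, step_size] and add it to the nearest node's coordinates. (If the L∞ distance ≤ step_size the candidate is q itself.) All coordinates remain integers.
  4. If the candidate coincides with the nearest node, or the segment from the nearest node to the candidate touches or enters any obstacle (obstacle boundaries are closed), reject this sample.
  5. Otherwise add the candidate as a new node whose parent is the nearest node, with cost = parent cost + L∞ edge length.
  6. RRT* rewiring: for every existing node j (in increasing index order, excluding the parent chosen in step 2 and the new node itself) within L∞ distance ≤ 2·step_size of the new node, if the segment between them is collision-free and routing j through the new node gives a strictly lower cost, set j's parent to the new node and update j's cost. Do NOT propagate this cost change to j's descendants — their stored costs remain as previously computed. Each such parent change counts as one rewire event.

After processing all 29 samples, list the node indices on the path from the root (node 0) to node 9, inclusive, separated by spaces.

Path: 0 7 5 9

1. q=(21,11) nearest=0 d=21 new=(6,8) → add node 1 parent=0 cost=6
2. q=(27,5) nearest=1 d=21 new=(12,5) → add node 2 parent=1 cost=12
3. q=(8,8) nearest=1 d=2 new=(8,8) → add node 3 parent=1 cost=8
4. q=(19,8) nearest=2 d=7 new=(18,8) → add node 4 parent=2 cost=18
5. q=(7,0) nearest=2 d=5 new=(7,0) → add node 5 parent=2 cost=17
6. q=(18,9) nearest=4 d=1 new=(18,9) → add node 6 parent=4 cost=19
7. q=(2,2) nearest=0 d=2 new=(2,2) → add node 7 parent=0 cost=2; rewire 5→7 (7<17)
8. q=(11,11) nearest=3 d=3 new=(11,11) → add node 8 parent=3 cost=11; rewire 6→8 (18<19)
9. q=(8,1) nearest=5 d=1 new=(8,1) → add node 9 parent=5 cost=8
10. q=(18,6) nearest=4 d=2 new=(18,6) → add node 10 parent=4 cost=20
11. q=(23,14) nearest=6 d=5 new=(23,14) → add node 11 parent=6 cost=23
12. q=(1,6) nearest=0 d=4 new=(1,6) → add node 12 parent=0 cost=4
13. q=(0,13) nearest=1 d=6 new=(0,13) → blocked by [0,3]×[10,12], reject
14. q=(6,7) nearest=1 d=1 new=(6,7) → add node 13 parent=1 cost=7; rewire 10→13 (19<20)
15. q=(3,9) nearest=1 d=3 new=(3,9) → add node 14 parent=1 cost=9
16. q=(22,2) nearest=10 d=4 new=(22,2) → add node 15 parent=10 cost=23
17. q=(12,11) nearest=8 d=1 new=(12,11) → add node 16 parent=8 cost=12; rewire 10→16 (18<19); rewire 15→16 (22<23)
18. q=(0,14) nearest=14 d=5 new=(0,14) → blocked by [0,3]×[10,12], reject
19. q=(15,3) nearest=2 d=3 new=(15,3) → add node 17 parent=2 cost=15
20. q=(15,14) nearest=16 d=3 new=(15,14) → add node 18 parent=16 cost=15
21. q=(9,0) nearest=9 d=1 new=(9,0) → add node 19 parent=9 cost=9
22. q=(13,0) nearest=17 d=3 new=(13,0) → add node 20 parent=17 cost=18
23. q=(13,4) nearest=2 d=1 new=(13,4) → add node 21 parent=2 cost=13; rewire 20→21 (17<18)
24. q=(6,12) nearest=14 d=3 new=(6,12) → add node 22 parent=14 cost=12
25. q=(2,7) nearest=12 d=1 new=(2,7) → add node 23 parent=12 cost=5; rewire 14→23 (7<9); rewire 20→23 (16<17); rewire 22→23 (10<12)
26. q=(2,8) nearest=14 d=1 new=(2,8) → add node 24 parent=14 cost=8
27. q=(25,10) nearest=11 d=4 new=(25,10) → blocked by [24,26]×[9,11], reject
28. q=(23,11) nearest=11 d=3 new=(23,11) → add node 25 parent=11 cost=26
29. q=(14,13) nearest=18 d=1 new=(14,13) → add node 26 parent=18 cost=16; rewire 25→26 (25<26)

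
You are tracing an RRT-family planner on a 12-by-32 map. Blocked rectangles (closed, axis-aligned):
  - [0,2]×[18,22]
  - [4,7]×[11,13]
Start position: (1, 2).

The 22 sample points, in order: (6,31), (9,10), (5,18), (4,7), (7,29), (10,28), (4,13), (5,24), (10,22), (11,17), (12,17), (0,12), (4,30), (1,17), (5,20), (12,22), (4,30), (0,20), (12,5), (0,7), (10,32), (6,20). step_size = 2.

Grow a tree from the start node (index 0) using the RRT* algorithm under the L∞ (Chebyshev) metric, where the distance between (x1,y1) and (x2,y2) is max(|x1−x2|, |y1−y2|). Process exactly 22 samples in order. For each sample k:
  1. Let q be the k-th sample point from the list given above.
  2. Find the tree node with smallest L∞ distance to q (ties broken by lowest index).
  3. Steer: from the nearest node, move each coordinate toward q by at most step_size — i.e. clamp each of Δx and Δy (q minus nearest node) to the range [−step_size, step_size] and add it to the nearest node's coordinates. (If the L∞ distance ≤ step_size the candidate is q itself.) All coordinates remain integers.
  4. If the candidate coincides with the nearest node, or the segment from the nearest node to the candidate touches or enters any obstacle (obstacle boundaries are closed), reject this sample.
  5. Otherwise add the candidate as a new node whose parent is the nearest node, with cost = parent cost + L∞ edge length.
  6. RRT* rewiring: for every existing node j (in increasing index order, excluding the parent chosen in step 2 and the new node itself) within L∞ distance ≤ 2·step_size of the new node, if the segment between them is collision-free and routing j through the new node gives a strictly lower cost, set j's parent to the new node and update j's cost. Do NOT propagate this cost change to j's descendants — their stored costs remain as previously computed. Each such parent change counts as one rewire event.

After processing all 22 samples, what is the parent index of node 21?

Parent of node 21: 14

1. q=(6,31) nearest=0 d=29 new=(3,4) → add node 1 parent=0 cost=2
2. q=(9,10) nearest=1 d=6 new=(5,6) → add node 2 parent=1 cost=4
3. q=(5,18) nearest=2 d=12 new=(5,8) → add node 3 parent=2 cost=6
4. q=(4,7) nearest=2 d=1 new=(4,7) → add node 4 parent=2 cost=5
5. q=(7,29) nearest=3 d=21 new=(7,10) → add node 5 parent=3 cost=8
6. q=(10,28) nearest=5 d=18 new=(9,12) → add node 6 parent=5 cost=10
7. q=(4,13) nearest=5 d=3 new=(5,12) → blocked by [4,7]×[11,13], reject
8. q=(5,24) nearest=6 d=12 new=(7,14) → add node 7 parent=6 cost=12
9. q=(10,22) nearest=7 d=8 new=(9,16) → add node 8 parent=7 cost=14
10. q=(11,17) nearest=8 d=2 new=(11,17) → add node 9 parent=8 cost=16
11. q=(12,17) nearest=9 d=1 new=(12,17) → add node 10 parent=9 cost=17
12. q=(0,12) nearest=3 d=5 new=(3,10) → add node 11 parent=3 cost=8
13. q=(4,30) nearest=9 d=13 new=(9,19) → add node 12 parent=9 cost=18
14. q=(1,17) nearest=7 d=6 new=(5,16) → add node 13 parent=7 cost=14
15. q=(5,20) nearest=8 d=4 new=(7,18) → add node 14 parent=8 cost=16
16. q=(12,22) nearest=12 d=3 new=(11,21) → add node 15 parent=12 cost=20
17. q=(4,30) nearest=15 d=9 new=(9,23) → add node 16 parent=15 cost=22
18. q=(0,20) nearest=13 d=5 new=(3,18) → add node 17 parent=13 cost=16
19. q=(12,5) nearest=5 d=5 new=(9,8) → add node 18 parent=5 cost=10
20. q=(0,7) nearest=1 d=3 new=(1,6) → add node 19 parent=1 cost=4
21. q=(10,32) nearest=16 d=9 new=(10,25) → add node 20 parent=16 cost=24
22. q=(6,20) nearest=14 d=2 new=(6,20) → add node 21 parent=14 cost=18; rewire 16→21 (21<22)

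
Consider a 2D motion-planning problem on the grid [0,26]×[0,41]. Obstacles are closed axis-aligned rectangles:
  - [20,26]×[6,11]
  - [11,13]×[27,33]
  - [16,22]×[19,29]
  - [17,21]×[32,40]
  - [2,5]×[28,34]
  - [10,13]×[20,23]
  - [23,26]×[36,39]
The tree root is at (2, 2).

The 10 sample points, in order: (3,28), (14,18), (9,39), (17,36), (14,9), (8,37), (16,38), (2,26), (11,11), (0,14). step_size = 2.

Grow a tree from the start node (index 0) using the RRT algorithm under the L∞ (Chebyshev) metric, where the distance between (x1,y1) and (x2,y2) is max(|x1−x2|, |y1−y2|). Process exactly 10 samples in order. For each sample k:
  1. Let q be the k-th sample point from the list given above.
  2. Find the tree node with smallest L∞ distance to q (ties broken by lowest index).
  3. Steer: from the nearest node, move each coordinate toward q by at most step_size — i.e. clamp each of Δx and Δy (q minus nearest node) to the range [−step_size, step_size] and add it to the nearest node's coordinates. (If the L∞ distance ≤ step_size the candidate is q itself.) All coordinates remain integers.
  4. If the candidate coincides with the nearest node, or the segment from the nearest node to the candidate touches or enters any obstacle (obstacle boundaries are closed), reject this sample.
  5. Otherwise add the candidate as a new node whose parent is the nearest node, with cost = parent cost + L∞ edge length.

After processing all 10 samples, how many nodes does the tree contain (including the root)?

Node count: 11

1. q=(3,28) nearest=0 d=26 new=(3,4) → add node 1 parent=0 cost=2
2. q=(14,18) nearest=1 d=14 new=(5,6) → add node 2 parent=1 cost=4
3. q=(9,39) nearest=2 d=33 new=(7,8) → add node 3 parent=2 cost=6
4. q=(17,36) nearest=3 d=28 new=(9,10) → add node 4 parent=3 cost=8
5. q=(14,9) nearest=4 d=5 new=(11,9) → add node 5 parent=4 cost=10
6. q=(8,37) nearest=4 d=27 new=(8,12) → add node 6 parent=4 cost=10
7. q=(16,38) nearest=6 d=26 new=(10,14) → add node 7 parent=6 cost=12
8. q=(2,26) nearest=7 d=12 new=(8,16) → add node 8 parent=7 cost=14
9. q=(11,11) nearest=4 d=2 new=(11,11) → add node 9 parent=4 cost=10
10. q=(0,14) nearest=3 d=7 new=(5,10) → add node 10 parent=3 cost=8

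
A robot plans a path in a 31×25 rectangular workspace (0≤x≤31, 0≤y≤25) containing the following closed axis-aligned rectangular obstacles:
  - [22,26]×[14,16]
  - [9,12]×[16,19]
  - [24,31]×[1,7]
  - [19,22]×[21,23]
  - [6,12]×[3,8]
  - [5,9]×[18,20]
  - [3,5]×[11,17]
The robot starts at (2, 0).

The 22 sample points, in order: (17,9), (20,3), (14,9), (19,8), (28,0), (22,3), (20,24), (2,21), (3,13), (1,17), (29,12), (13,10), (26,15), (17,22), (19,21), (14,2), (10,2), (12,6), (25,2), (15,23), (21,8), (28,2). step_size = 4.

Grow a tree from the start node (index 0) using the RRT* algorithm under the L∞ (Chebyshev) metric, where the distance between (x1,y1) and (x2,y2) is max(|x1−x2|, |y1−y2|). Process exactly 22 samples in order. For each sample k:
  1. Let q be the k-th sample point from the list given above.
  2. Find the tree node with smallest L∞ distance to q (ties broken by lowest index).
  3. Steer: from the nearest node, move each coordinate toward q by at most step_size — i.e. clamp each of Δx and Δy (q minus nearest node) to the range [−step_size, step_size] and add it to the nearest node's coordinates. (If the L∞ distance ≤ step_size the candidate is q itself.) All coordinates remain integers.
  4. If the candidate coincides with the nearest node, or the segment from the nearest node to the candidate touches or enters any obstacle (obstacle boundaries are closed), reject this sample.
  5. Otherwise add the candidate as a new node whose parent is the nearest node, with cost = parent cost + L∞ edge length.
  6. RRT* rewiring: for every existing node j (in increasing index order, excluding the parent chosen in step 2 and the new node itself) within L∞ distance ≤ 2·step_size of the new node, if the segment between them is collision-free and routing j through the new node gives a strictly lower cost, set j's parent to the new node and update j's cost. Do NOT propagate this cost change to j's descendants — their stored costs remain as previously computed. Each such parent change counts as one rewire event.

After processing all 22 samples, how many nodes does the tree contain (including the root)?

Node count: 10

1. q=(17,9) nearest=0 d=15 new=(6,4) → blocked by [6,12]×[3,8], reject
2. q=(20,3) nearest=0 d=18 new=(6,3) → blocked by [6,12]×[3,8], reject
3. q=(14,9) nearest=0 d=12 new=(6,4) → blocked by [6,12]×[3,8], reject
4. q=(19,8) nearest=0 d=17 new=(6,4) → blocked by [6,12]×[3,8], reject
5. q=(28,0) nearest=0 d=26 new=(6,0) → add node 1 parent=0 cost=4
6. q=(22,3) nearest=1 d=16 new=(10,3) → blocked by [6,12]×[3,8], reject
7. q=(20,24) nearest=0 d=24 new=(6,4) → blocked by [6,12]×[3,8], reject
8. q=(2,21) nearest=0 d=21 new=(2,4) → add node 2 parent=0 cost=4
9. q=(3,13) nearest=2 d=9 new=(3,8) → add node 3 parent=2 cost=8
10. q=(1,17) nearest=3 d=9 new=(1,12) → add node 4 parent=3 cost=12
11. q=(29,12) nearest=1 d=23 new=(10,4) → blocked by [6,12]×[3,8], reject
12. q=(13,10) nearest=1 d=10 new=(10,4) → blocked by [6,12]×[3,8], reject
13. q=(26,15) nearest=1 d=20 new=(10,4) → blocked by [6,12]×[3,8], reject
14. q=(17,22) nearest=3 d=14 new=(7,12) → add node 5 parent=3 cost=12
15. q=(19,21) nearest=5 d=12 new=(11,16) → blocked by [9,12]×[16,19], reject
16. q=(14,2) nearest=1 d=8 new=(10,2) → add node 6 parent=1 cost=8
17. q=(10,2) nearest=6 d=0 → coincident, reject
18. q=(12,6) nearest=6 d=4 new=(12,6) → blocked by [6,12]×[3,8], reject
19. q=(25,2) nearest=6 d=15 new=(14,2) → add node 7 parent=6 cost=12
20. q=(15,23) nearest=5 d=11 new=(11,16) → blocked by [9,12]×[16,19], reject
21. q=(21,8) nearest=7 d=7 new=(18,6) → add node 8 parent=7 cost=16
22. q=(28,2) nearest=8 d=10 new=(22,2) → add node 9 parent=8 cost=20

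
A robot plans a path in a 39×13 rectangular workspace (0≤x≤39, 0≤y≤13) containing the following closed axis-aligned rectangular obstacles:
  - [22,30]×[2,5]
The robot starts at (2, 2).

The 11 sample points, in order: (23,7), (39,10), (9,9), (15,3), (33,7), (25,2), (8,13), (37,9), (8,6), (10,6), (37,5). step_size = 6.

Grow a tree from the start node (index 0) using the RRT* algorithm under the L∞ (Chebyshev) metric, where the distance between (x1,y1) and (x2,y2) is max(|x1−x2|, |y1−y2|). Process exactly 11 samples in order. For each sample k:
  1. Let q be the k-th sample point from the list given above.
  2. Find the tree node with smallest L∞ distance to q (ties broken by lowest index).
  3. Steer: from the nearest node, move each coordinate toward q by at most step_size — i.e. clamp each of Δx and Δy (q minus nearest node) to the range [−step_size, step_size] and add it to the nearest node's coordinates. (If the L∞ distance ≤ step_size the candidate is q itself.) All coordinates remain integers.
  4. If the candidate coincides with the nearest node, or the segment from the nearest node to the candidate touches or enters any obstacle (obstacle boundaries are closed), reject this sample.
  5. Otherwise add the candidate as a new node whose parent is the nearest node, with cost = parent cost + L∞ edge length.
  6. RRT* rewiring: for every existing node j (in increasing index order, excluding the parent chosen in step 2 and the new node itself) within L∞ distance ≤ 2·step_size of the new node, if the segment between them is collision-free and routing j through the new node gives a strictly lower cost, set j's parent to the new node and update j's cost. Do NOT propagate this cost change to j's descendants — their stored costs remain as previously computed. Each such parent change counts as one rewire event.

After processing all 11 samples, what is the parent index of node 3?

Parent of node 3: 1

1. q=(23,7) nearest=0 d=21 new=(8,7) → add node 1 parent=0 cost=6
2. q=(39,10) nearest=1 d=31 new=(14,10) → add node 2 parent=1 cost=12
3. q=(9,9) nearest=1 d=2 new=(9,9) → add node 3 parent=1 cost=8
4. q=(15,3) nearest=3 d=6 new=(15,3) → add node 4 parent=3 cost=14
5. q=(33,7) nearest=4 d=18 new=(21,7) → add node 5 parent=4 cost=20
6. q=(25,2) nearest=5 d=5 new=(25,2) → blocked by [22,30]×[2,5], reject
7. q=(8,13) nearest=3 d=4 new=(8,13) → add node 6 parent=3 cost=12
8. q=(37,9) nearest=5 d=16 new=(27,9) → add node 7 parent=5 cost=26
9. q=(8,6) nearest=1 d=1 new=(8,6) → add node 8 parent=1 cost=7
10. q=(10,6) nearest=1 d=2 new=(10,6) → add node 9 parent=1 cost=8; rewire 4→9 (13<14); rewire 5→9 (19<20)
11. q=(37,5) nearest=7 d=10 new=(33,5) → add node 10 parent=7 cost=32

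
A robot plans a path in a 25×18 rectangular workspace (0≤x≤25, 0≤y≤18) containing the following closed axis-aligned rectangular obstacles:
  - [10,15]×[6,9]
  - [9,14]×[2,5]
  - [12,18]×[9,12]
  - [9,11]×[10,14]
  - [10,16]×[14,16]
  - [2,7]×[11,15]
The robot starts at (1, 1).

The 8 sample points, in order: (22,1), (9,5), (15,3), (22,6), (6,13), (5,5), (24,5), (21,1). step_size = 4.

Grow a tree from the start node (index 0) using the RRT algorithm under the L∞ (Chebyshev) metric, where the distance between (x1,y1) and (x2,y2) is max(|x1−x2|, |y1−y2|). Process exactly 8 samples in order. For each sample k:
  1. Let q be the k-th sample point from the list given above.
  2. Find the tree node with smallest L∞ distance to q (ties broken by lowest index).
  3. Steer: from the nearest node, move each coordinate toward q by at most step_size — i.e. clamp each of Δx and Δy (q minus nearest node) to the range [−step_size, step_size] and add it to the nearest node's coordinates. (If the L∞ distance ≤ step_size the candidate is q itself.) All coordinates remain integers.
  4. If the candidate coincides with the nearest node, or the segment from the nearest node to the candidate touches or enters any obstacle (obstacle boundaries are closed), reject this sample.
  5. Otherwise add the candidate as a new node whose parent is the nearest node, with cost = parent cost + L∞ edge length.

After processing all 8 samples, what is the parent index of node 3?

Parent of node 3: 1

1. q=(22,1) nearest=0 d=21 new=(5,1) → add node 1 parent=0 cost=4
2. q=(9,5) nearest=1 d=4 new=(9,5) → blocked by [9,14]×[2,5], reject
3. q=(15,3) nearest=1 d=10 new=(9,3) → blocked by [9,14]×[2,5], reject
4. q=(22,6) nearest=1 d=17 new=(9,5) → blocked by [9,14]×[2,5], reject
5. q=(6,13) nearest=0 d=12 new=(5,5) → add node 2 parent=0 cost=4
6. q=(5,5) nearest=2 d=0 → coincident, reject
7. q=(24,5) nearest=1 d=19 new=(9,5) → blocked by [9,14]×[2,5], reject
8. q=(21,1) nearest=1 d=16 new=(9,1) → add node 3 parent=1 cost=8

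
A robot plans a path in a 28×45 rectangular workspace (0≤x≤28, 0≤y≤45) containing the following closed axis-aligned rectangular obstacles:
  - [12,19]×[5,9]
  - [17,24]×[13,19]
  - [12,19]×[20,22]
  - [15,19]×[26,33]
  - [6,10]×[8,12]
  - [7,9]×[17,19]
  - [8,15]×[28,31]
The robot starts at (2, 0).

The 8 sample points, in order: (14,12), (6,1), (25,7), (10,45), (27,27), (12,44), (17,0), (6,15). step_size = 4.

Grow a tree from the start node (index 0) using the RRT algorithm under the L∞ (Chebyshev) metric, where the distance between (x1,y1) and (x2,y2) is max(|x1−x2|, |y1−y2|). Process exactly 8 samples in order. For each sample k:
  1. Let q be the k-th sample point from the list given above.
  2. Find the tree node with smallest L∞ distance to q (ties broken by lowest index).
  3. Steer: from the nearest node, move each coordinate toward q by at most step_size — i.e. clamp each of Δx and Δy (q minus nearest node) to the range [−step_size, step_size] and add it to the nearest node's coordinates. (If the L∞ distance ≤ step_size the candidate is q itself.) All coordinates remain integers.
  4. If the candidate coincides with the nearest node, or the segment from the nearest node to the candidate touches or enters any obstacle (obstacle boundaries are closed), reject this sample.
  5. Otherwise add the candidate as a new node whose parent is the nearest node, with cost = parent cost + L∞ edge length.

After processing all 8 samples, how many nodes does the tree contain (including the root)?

Node count: 6

1. q=(14,12) nearest=0 d=12 new=(6,4) → add node 1 parent=0 cost=4
2. q=(6,1) nearest=1 d=3 new=(6,1) → add node 2 parent=1 cost=7
3. q=(25,7) nearest=1 d=19 new=(10,7) → add node 3 parent=1 cost=8
4. q=(10,45) nearest=3 d=38 new=(10,11) → blocked by [6,10]×[8,12], reject
5. q=(27,27) nearest=3 d=20 new=(14,11) → blocked by [12,19]×[5,9], reject
6. q=(12,44) nearest=3 d=37 new=(12,11) → add node 4 parent=3 cost=12
7. q=(17,0) nearest=3 d=7 new=(14,3) → blocked by [12,19]×[5,9], reject
8. q=(6,15) nearest=4 d=6 new=(8,15) → add node 5 parent=4 cost=16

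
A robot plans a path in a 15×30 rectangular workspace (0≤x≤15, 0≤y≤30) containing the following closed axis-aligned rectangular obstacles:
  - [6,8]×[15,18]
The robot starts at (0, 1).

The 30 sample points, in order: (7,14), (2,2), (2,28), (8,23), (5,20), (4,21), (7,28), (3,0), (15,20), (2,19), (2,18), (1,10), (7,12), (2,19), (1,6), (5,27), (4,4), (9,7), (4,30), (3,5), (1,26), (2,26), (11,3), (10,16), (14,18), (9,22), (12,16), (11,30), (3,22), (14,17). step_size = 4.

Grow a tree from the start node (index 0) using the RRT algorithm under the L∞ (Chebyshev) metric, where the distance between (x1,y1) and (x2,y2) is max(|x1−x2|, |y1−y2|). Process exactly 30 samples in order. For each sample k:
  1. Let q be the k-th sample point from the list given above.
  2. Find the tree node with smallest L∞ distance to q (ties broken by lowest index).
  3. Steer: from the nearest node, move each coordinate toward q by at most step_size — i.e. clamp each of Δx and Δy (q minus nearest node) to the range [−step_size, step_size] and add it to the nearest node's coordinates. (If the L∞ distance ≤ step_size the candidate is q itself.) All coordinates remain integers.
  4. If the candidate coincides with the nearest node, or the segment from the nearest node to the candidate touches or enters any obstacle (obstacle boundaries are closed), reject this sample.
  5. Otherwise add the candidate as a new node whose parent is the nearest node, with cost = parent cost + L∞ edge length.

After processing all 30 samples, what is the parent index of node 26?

Parent of node 26: 23

1. q=(7,14) nearest=0 d=13 new=(4,5) → add node 1 parent=0 cost=4
2. q=(2,2) nearest=0 d=2 new=(2,2) → add node 2 parent=0 cost=2
3. q=(2,28) nearest=1 d=23 new=(2,9) → add node 3 parent=1 cost=8
4. q=(8,23) nearest=3 d=14 new=(6,13) → add node 4 parent=3 cost=12
5. q=(5,20) nearest=4 d=7 new=(5,17) → add node 5 parent=4 cost=16
6. q=(4,21) nearest=5 d=4 new=(4,21) → add node 6 parent=5 cost=20
7. q=(7,28) nearest=6 d=7 new=(7,25) → add node 7 parent=6 cost=24
8. q=(3,0) nearest=2 d=2 new=(3,0) → add node 8 parent=2 cost=4
9. q=(15,20) nearest=7 d=8 new=(11,21) → add node 9 parent=7 cost=28
10. q=(2,19) nearest=6 d=2 new=(2,19) → add node 10 parent=6 cost=22
11. q=(2,18) nearest=10 d=1 new=(2,18) → add node 11 parent=10 cost=23
12. q=(1,10) nearest=3 d=1 new=(1,10) → add node 12 parent=3 cost=9
13. q=(7,12) nearest=4 d=1 new=(7,12) → add node 13 parent=4 cost=13
14. q=(2,19) nearest=10 d=0 → coincident, reject
15. q=(1,6) nearest=1 d=3 new=(1,6) → add node 14 parent=1 cost=7
16. q=(5,27) nearest=7 d=2 new=(5,27) → add node 15 parent=7 cost=26
17. q=(4,4) nearest=1 d=1 new=(4,4) → add node 16 parent=1 cost=5
18. q=(9,7) nearest=1 d=5 new=(8,7) → add node 17 parent=1 cost=8
19. q=(4,30) nearest=15 d=3 new=(4,30) → add node 18 parent=15 cost=29
20. q=(3,5) nearest=1 d=1 new=(3,5) → add node 19 parent=1 cost=5
21. q=(1,26) nearest=15 d=4 new=(1,26) → add node 20 parent=15 cost=30
22. q=(2,26) nearest=20 d=1 new=(2,26) → add node 21 parent=20 cost=31
23. q=(11,3) nearest=17 d=4 new=(11,3) → add node 22 parent=17 cost=12
24. q=(10,16) nearest=4 d=4 new=(10,16) → add node 23 parent=4 cost=16
25. q=(14,18) nearest=9 d=3 new=(14,18) → add node 24 parent=9 cost=31
26. q=(9,22) nearest=9 d=2 new=(9,22) → add node 25 parent=9 cost=30
27. q=(12,16) nearest=23 d=2 new=(12,16) → add node 26 parent=23 cost=18
28. q=(11,30) nearest=7 d=5 new=(11,29) → add node 27 parent=7 cost=28
29. q=(3,22) nearest=6 d=1 new=(3,22) → add node 28 parent=6 cost=21
30. q=(14,17) nearest=24 d=1 new=(14,17) → add node 29 parent=24 cost=32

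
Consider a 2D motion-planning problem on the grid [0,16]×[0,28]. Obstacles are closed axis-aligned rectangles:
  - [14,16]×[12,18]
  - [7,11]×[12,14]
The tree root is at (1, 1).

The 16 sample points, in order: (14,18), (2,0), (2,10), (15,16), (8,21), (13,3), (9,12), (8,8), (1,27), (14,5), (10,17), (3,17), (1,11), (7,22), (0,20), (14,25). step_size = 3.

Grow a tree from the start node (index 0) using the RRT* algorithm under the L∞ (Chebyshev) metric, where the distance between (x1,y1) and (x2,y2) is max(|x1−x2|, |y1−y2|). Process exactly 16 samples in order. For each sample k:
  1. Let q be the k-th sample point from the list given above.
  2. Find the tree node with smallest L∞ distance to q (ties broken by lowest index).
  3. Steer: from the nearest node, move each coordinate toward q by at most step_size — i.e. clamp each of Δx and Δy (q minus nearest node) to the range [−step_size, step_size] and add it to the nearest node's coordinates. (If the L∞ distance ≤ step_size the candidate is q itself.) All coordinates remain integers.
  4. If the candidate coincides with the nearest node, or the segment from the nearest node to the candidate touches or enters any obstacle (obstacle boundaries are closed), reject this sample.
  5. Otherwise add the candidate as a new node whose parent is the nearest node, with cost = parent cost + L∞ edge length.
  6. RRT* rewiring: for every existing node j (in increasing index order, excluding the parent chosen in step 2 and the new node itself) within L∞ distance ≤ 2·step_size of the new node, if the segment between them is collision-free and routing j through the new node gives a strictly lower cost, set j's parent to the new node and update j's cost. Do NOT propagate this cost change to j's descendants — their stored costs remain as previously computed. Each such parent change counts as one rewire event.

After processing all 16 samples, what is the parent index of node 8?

Parent of node 8: 5

1. q=(14,18) nearest=0 d=17 new=(4,4) → add node 1 parent=0 cost=3
2. q=(2,0) nearest=0 d=1 new=(2,0) → add node 2 parent=0 cost=1
3. q=(2,10) nearest=1 d=6 new=(2,7) → add node 3 parent=1 cost=6
4. q=(15,16) nearest=1 d=12 new=(7,7) → add node 4 parent=1 cost=6
5. q=(8,21) nearest=3 d=14 new=(5,10) → add node 5 parent=3 cost=9
6. q=(13,3) nearest=4 d=6 new=(10,4) → add node 6 parent=4 cost=9
7. q=(9,12) nearest=5 d=4 new=(8,12) → blocked by [7,11]×[12,14], reject
8. q=(8,8) nearest=4 d=1 new=(8,8) → add node 7 parent=4 cost=7
9. q=(1,27) nearest=5 d=17 new=(2,13) → add node 8 parent=5 cost=12
10. q=(14,5) nearest=6 d=4 new=(13,5) → add node 9 parent=6 cost=12
11. q=(10,17) nearest=5 d=7 new=(8,13) → blocked by [7,11]×[12,14], reject
12. q=(3,17) nearest=8 d=4 new=(3,16) → add node 10 parent=8 cost=15
13. q=(1,11) nearest=8 d=2 new=(1,11) → add node 11 parent=8 cost=14
14. q=(7,22) nearest=10 d=6 new=(6,19) → add node 12 parent=10 cost=18
15. q=(0,20) nearest=10 d=4 new=(0,19) → add node 13 parent=10 cost=18
16. q=(14,25) nearest=12 d=8 new=(9,22) → add node 14 parent=12 cost=21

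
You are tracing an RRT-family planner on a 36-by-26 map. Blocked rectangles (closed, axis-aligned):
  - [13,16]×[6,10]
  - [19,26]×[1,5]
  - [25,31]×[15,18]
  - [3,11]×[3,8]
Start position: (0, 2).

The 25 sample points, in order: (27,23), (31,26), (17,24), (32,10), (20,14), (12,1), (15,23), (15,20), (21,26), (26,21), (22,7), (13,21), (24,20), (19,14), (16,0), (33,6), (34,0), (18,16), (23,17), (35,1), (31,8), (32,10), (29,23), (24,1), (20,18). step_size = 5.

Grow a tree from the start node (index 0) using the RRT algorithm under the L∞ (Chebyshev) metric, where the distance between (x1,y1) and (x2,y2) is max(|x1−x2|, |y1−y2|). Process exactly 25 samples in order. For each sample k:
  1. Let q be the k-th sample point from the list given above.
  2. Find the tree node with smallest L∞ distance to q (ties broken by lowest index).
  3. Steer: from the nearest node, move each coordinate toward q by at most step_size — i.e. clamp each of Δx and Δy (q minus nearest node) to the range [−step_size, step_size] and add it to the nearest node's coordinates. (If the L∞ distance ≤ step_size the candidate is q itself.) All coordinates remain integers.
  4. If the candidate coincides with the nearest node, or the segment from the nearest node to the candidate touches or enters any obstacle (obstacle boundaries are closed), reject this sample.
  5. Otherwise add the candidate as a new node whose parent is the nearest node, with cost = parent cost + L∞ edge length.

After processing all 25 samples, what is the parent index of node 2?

Parent of node 2: 1

1. q=(27,23) nearest=0 d=27 new=(5,7) → blocked by [3,11]×[3,8], reject
2. q=(31,26) nearest=0 d=31 new=(5,7) → blocked by [3,11]×[3,8], reject
3. q=(17,24) nearest=0 d=22 new=(5,7) → blocked by [3,11]×[3,8], reject
4. q=(32,10) nearest=0 d=32 new=(5,7) → blocked by [3,11]×[3,8], reject
5. q=(20,14) nearest=0 d=20 new=(5,7) → blocked by [3,11]×[3,8], reject
6. q=(12,1) nearest=0 d=12 new=(5,1) → add node 1 parent=0 cost=5
7. q=(15,23) nearest=0 d=21 new=(5,7) → blocked by [3,11]×[3,8], reject
8. q=(15,20) nearest=0 d=18 new=(5,7) → blocked by [3,11]×[3,8], reject
9. q=(21,26) nearest=0 d=24 new=(5,7) → blocked by [3,11]×[3,8], reject
10. q=(26,21) nearest=1 d=21 new=(10,6) → blocked by [3,11]×[3,8], reject
11. q=(22,7) nearest=1 d=17 new=(10,6) → blocked by [3,11]×[3,8], reject
12. q=(13,21) nearest=0 d=19 new=(5,7) → blocked by [3,11]×[3,8], reject
13. q=(24,20) nearest=1 d=19 new=(10,6) → blocked by [3,11]×[3,8], reject
14. q=(19,14) nearest=1 d=14 new=(10,6) → blocked by [3,11]×[3,8], reject
15. q=(16,0) nearest=1 d=11 new=(10,0) → add node 2 parent=1 cost=10
16. q=(33,6) nearest=2 d=23 new=(15,5) → add node 3 parent=2 cost=15
17. q=(34,0) nearest=3 d=19 new=(20,0) → blocked by [19,26]×[1,5], reject
18. q=(18,16) nearest=3 d=11 new=(18,10) → blocked by [13,16]×[6,10], reject
19. q=(23,17) nearest=3 d=12 new=(20,10) → blocked by [13,16]×[6,10], reject
20. q=(35,1) nearest=3 d=20 new=(20,1) → blocked by [19,26]×[1,5], reject
21. q=(31,8) nearest=3 d=16 new=(20,8) → add node 4 parent=3 cost=20
22. q=(32,10) nearest=4 d=12 new=(25,10) → add node 5 parent=4 cost=25
23. q=(29,23) nearest=5 d=13 new=(29,15) → blocked by [25,31]×[15,18], reject
24. q=(24,1) nearest=4 d=7 new=(24,3) → blocked by [19,26]×[1,5], reject
25. q=(20,18) nearest=5 d=8 new=(20,15) → add node 6 parent=5 cost=30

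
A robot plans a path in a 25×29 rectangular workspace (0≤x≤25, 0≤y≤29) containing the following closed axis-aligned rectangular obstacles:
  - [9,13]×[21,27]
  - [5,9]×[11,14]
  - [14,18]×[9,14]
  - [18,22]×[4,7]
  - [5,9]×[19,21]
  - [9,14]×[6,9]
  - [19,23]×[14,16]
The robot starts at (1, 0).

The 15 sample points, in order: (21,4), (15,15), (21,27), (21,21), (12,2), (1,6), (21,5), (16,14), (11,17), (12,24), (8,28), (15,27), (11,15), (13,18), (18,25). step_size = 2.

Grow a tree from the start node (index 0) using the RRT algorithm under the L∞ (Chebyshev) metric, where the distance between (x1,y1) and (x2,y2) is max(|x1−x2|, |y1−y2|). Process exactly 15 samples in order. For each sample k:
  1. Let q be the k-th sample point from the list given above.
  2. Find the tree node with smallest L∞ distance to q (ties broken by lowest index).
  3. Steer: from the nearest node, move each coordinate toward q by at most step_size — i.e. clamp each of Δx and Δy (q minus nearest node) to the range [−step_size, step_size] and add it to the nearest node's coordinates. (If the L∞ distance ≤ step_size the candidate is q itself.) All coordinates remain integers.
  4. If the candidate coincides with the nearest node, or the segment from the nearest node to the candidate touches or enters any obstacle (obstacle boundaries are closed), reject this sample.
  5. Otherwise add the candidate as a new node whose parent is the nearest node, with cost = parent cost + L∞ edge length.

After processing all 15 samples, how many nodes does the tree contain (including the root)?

1. q=(21,4) nearest=0 d=20 new=(3,2) → add node 1 parent=0 cost=2
2. q=(15,15) nearest=1 d=13 new=(5,4) → add node 2 parent=1 cost=4
3. q=(21,27) nearest=2 d=23 new=(7,6) → add node 3 parent=2 cost=6
4. q=(21,21) nearest=3 d=15 new=(9,8) → blocked by [9,14]×[6,9], reject
5. q=(12,2) nearest=3 d=5 new=(9,4) → add node 4 parent=3 cost=8
6. q=(1,6) nearest=1 d=4 new=(1,4) → add node 5 parent=1 cost=4
7. q=(21,5) nearest=4 d=12 new=(11,5) → add node 6 parent=4 cost=10
8. q=(16,14) nearest=3 d=9 new=(9,8) → blocked by [9,14]×[6,9], reject
9. q=(11,17) nearest=3 d=11 new=(9,8) → blocked by [9,14]×[6,9], reject
10. q=(12,24) nearest=3 d=18 new=(9,8) → blocked by [9,14]×[6,9], reject
11. q=(8,28) nearest=3 d=22 new=(8,8) → add node 7 parent=3 cost=8
12. q=(15,27) nearest=7 d=19 new=(10,10) → blocked by [9,14]×[6,9], reject
13. q=(11,15) nearest=7 d=7 new=(10,10) → blocked by [9,14]×[6,9], reject
14. q=(13,18) nearest=7 d=10 new=(10,10) → blocked by [9,14]×[6,9], reject
15. q=(18,25) nearest=7 d=17 new=(10,10) → blocked by [9,14]×[6,9], reject

Node count: 8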